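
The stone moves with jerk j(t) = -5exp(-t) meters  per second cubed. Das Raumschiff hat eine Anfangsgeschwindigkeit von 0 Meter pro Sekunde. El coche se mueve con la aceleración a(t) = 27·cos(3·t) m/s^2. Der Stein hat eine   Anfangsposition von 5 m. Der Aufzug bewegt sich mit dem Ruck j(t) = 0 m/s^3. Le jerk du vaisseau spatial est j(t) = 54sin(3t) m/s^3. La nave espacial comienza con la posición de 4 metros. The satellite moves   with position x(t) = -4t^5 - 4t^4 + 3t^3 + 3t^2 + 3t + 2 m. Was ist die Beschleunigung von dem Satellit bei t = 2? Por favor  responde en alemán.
Wir müssen unsere Gleichung für die Position x(t) = -4·t^5 - 4·t^4 + 3·t^3 + 3·t^2 + 3·t + 2 2-mal ableiten. Die Ableitung von der Position ergibt die Geschwindigkeit: v(t) = -20·t^4 - 16·t^3 + 9·t^2 + 6·t + 3. Durch Ableiten von der Geschwindigkeit erhalten wir die Beschleunigung: a(t) = -80·t^3 - 48·t^2 + 18·t + 6. Wir haben die Beschleunigung a(t) = -80·t^3 - 48·t^2 + 18·t + 6. Durch Einsetzen von t = 2: a(2) = -790.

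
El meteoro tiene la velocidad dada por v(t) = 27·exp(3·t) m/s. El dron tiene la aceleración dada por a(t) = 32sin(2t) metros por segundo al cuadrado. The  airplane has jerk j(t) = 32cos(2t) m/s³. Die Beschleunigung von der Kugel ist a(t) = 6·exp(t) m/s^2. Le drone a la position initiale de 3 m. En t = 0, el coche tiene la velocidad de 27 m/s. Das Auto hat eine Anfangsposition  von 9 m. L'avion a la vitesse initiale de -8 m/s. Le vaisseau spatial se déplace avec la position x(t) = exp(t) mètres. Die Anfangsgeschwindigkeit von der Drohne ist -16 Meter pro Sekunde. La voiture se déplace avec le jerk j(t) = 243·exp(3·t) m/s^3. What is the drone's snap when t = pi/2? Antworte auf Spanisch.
Debemos derivar nuestra ecuación de la aceleración a(t) = 32·sin(2·t) 2 veces. Tomando d/dt de a(t), encontramos j(t) = 64·cos(2·t). Tomando d/dt de j(t), encontramos s(t) = -128·sin(2·t). De la ecuación del snap s(t) = -128·sin(2·t), sustituimos t = pi/2 para obtener s = 0.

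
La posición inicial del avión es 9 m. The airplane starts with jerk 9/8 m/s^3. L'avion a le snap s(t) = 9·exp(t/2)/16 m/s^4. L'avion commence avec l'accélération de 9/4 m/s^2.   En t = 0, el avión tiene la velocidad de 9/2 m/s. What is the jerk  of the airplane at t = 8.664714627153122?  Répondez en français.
Pour résoudre ceci, nous devons prendre 1 primitive de notre équation du snap s(t) = 9·exp(t/2)/16. En intégrant le snap et en utilisant la condition initiale j(0) = 9/8, nous obtenons j(t) = 9·exp(t/2)/8. Nous avons le jerk j(t) = 9·exp(t/2)/8. En substituant t = 8.664714627153122: j(8.664714627153122) = 85.6389625214859.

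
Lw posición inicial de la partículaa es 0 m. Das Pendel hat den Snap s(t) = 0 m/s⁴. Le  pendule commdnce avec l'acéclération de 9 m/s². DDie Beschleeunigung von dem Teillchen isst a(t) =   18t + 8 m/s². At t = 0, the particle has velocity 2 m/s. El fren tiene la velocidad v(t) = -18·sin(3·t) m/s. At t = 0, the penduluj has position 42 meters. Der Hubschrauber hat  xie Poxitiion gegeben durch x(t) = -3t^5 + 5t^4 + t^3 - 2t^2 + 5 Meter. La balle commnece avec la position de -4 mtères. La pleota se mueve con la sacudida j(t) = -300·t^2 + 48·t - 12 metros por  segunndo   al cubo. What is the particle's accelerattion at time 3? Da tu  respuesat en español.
Tenemos la aceleración a(t) = 18·t + 8. Sustituyendo t = 3: a(3) = 62.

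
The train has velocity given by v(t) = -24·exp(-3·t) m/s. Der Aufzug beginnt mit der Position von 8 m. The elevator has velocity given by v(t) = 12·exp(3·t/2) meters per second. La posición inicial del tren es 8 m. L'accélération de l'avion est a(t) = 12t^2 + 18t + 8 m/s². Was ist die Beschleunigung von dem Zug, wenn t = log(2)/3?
Ausgehend von der Geschwindigkeit v(t) = -24·exp(-3·t), nehmen wir 1 Ableitung. Durch Ableiten von der Geschwindigkeit erhalten wir die Beschleunigung: a(t) = 72·exp(-3·t). Mit a(t) = 72·exp(-3·t) und Einsetzen von t = log(2)/3, finden wir a = 36.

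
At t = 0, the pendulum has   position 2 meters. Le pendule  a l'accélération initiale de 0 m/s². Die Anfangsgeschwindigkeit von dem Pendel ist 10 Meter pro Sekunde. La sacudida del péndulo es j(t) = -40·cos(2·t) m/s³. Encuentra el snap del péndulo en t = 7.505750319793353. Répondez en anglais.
Starting from jerk j(t) = -40·cos(2·t), we take 1 derivative. The derivative of jerk gives snap: s(t) = 80·sin(2·t). From the given snap equation s(t) = 80·sin(2·t), we substitute t = 7.505750319793353 to get s = 51.3206505021023.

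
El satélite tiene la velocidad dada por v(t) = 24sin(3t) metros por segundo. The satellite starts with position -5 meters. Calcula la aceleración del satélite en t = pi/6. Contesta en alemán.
Um dies zu lösen, müssen wir 1 Ableitung unserer Gleichung für die Geschwindigkeit v(t) = 24·sin(3·t) nehmen. Mit d/dt von v(t) finden wir a(t) = 72·cos(3·t). Wir haben die Beschleunigung a(t) = 72·cos(3·t). Durch Einsetzen von t = pi/6: a(pi/6) = 0.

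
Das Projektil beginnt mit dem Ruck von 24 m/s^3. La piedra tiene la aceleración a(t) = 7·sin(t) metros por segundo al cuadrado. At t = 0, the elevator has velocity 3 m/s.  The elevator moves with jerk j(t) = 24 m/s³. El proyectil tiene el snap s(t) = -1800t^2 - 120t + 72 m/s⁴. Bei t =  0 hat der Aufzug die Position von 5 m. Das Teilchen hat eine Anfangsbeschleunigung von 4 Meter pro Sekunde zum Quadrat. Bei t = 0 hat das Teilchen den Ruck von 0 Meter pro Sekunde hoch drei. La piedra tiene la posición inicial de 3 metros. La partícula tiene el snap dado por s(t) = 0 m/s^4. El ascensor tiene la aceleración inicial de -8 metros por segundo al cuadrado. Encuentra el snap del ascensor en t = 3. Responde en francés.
En partant du jerk j(t) = 24, nous prenons 1 dérivée. En dérivant le jerk, nous obtenons le snap: s(t) = 0. Nous avons le snap s(t) = 0. En substituant t = 3: s(3) = 0.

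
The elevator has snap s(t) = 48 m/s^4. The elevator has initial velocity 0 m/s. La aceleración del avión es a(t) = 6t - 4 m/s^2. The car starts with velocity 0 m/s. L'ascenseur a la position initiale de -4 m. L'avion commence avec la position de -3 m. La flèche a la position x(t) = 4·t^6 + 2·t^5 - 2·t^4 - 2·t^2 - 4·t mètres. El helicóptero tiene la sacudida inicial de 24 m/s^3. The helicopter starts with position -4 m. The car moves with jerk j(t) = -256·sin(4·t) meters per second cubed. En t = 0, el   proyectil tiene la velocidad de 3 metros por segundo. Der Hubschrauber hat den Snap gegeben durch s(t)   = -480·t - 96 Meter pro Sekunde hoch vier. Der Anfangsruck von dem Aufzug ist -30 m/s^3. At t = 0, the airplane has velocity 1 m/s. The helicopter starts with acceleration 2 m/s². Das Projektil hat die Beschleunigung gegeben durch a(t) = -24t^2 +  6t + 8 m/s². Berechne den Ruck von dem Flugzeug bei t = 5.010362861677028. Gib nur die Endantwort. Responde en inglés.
The answer is 6.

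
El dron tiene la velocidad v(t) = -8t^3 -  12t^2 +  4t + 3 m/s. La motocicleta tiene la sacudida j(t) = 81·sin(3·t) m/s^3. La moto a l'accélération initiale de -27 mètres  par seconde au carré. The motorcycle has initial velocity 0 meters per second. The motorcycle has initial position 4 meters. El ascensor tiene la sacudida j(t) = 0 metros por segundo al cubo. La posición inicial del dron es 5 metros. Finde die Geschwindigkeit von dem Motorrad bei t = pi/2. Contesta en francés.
Nous devons intégrer notre équation du jerk j(t) = 81·sin(3·t) 2 fois. La primitive du jerk est l'accélération. En utilisant a(0) = -27, nous obtenons a(t) = -27·cos(3·t). L'intégrale de l'accélération, avec v(0) = 0, donne la vitesse: v(t) = -9·sin(3·t). Nous avons la vitesse v(t) = -9·sin(3·t). En substituant t = pi/2: v(pi/2) = 9.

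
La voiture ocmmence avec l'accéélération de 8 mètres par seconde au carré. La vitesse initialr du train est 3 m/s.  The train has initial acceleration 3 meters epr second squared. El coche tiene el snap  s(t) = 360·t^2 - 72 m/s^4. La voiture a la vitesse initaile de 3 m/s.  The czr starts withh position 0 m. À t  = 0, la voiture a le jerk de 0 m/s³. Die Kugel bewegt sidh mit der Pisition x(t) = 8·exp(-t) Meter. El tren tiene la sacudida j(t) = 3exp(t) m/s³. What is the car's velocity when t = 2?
Starting from snap s(t) = 360·t^2 - 72, we take 3 antiderivatives. The integral of snap, with j(0) = 0, gives jerk: j(t) = 120·t^3 - 72·t. Finding the integral of j(t) and using a(0) = 8: a(t) = 30·t^4 - 36·t^2 + 8. Finding the integral of a(t) and using v(0) = 3: v(t) = 6·t^5 - 12·t^3 + 8·t + 3. Using v(t) = 6·t^5 - 12·t^3 + 8·t + 3 and substituting t = 2, we find v = 115.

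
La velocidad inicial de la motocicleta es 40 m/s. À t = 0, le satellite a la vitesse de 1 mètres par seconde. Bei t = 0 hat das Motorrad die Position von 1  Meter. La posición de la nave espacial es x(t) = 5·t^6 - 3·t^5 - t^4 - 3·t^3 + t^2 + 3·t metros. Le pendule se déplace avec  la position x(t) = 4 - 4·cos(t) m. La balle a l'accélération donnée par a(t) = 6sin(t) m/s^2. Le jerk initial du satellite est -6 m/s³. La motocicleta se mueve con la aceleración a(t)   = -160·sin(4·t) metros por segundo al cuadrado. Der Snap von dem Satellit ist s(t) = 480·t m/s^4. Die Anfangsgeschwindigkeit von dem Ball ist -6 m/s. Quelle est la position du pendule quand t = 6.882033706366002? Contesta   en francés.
Nous avons la position x(t) = 4 - 4·cos(t). En substituant t = 6.882033706366002: x(6.882033706366002) = 0.696058759103445.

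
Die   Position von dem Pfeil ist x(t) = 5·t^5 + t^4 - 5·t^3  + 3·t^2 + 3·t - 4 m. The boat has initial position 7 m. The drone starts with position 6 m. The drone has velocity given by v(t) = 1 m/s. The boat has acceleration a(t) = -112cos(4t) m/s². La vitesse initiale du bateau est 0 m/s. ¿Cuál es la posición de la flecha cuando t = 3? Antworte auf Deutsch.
Wir haben die Position x(t) = 5·t^5 + t^4 - 5·t^3 + 3·t^2 + 3·t - 4. Durch Einsetzen von t = 3: x(3) = 1193.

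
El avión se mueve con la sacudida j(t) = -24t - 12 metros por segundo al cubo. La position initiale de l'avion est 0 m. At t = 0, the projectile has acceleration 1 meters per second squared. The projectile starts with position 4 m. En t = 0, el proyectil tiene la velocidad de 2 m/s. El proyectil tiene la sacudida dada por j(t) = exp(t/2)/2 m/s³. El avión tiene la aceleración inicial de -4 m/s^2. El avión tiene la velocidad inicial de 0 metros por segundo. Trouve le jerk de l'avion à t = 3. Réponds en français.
Nous avons le jerk j(t) = -24·t - 12. En substituant t = 3: j(3) = -84.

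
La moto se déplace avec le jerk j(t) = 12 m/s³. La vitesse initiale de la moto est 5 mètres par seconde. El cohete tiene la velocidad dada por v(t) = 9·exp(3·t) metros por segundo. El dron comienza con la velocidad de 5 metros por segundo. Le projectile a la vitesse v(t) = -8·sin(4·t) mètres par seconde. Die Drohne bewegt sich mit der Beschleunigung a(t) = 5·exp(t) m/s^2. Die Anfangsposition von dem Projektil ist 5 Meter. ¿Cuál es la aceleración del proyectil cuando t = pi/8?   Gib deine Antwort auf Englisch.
To solve this, we need to take 1 derivative of our velocity equation v(t) = -8·sin(4·t). The derivative of velocity gives acceleration: a(t) = -32·cos(4·t). From the given acceleration equation a(t) = -32·cos(4·t), we substitute t = pi/8 to get a = 0.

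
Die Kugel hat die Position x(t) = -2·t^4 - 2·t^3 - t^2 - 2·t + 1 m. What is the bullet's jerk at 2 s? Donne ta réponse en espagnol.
Debemos derivar nuestra ecuación de la posición x(t) = -2·t^4 - 2·t^3 - t^2 - 2·t + 1 3 veces. Derivando la posición, obtenemos la velocidad: v(t) = -8·t^3 - 6·t^2 - 2·t - 2. Derivando la velocidad, obtenemos la aceleración: a(t) = -24·t^2 - 12·t - 2. Tomando d/dt de a(t), encontramos j(t) = -48·t - 12. Usando j(t) = -48·t - 12 y sustituyendo t = 2, encontramos j = -108.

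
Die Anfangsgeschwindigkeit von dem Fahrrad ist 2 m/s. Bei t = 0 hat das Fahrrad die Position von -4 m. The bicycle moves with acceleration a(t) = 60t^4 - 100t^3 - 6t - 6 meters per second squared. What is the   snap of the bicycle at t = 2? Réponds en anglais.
We must differentiate our acceleration equation a(t) = 60·t^4 - 100·t^3 - 6·t - 6 2 times. Taking d/dt of a(t), we find j(t) = 240·t^3 - 300·t^2 - 6. Differentiating jerk, we get snap: s(t) = 720·t^2 - 600·t. Using s(t) = 720·t^2 - 600·t and substituting t = 2, we find s = 1680.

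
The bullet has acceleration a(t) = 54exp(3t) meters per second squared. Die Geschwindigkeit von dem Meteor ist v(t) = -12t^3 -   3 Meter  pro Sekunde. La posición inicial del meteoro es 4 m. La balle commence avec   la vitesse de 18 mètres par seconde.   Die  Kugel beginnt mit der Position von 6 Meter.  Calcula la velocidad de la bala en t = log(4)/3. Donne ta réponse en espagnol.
Necesitamos integrar nuestra ecuación de la aceleración a(t) = 54·exp(3·t) 1 vez. La antiderivada de la aceleración, con v(0) = 18, da la velocidad: v(t) = 18·exp(3·t). Tenemos la velocidad v(t) = 18·exp(3·t). Sustituyendo t = log(4)/3: v(log(4)/3) = 72.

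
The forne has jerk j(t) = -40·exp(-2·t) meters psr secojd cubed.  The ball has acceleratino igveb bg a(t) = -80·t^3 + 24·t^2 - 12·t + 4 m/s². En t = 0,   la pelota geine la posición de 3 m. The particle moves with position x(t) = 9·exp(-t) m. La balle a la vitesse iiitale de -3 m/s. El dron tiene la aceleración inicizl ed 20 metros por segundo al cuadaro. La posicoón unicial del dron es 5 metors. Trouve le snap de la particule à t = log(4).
Nous devons dériver notre équation de la position x(t) = 9·exp(-t) 4 fois. La dérivée de la position donne la vitesse: v(t) = -9·exp(-t). En prenant d/dt de v(t), nous trouvons a(t) = 9·exp(-t). En dérivant l'accélération, nous obtenons le jerk: j(t) = -9·exp(-t). La dérivée du jerk donne le snap: s(t) = 9·exp(-t). Nous avons le snap s(t) = 9·exp(-t). En substituant t = log(4): s(log(4)) = 9/4.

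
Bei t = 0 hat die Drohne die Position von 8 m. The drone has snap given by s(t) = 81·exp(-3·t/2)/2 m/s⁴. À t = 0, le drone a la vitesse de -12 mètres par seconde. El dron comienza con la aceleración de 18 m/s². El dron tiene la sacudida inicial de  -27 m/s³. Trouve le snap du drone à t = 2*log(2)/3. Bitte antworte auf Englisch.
We have snap s(t) = 81·exp(-3·t/2)/2. Substituting t = 2*log(2)/3: s(2*log(2)/3) = 81/4.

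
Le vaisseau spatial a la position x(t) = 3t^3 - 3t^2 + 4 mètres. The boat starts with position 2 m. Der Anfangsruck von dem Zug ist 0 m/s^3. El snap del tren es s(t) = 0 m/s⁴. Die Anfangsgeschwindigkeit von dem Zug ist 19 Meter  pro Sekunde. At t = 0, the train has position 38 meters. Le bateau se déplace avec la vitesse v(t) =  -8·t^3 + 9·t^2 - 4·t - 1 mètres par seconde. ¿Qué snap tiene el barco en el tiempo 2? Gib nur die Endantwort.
La respuesta es -48.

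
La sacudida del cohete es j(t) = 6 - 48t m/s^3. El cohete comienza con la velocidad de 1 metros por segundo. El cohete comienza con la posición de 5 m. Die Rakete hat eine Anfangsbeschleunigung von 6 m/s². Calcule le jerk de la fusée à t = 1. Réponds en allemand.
Mit j(t) = 6 - 48·t und Einsetzen von t = 1, finden wir j = -42.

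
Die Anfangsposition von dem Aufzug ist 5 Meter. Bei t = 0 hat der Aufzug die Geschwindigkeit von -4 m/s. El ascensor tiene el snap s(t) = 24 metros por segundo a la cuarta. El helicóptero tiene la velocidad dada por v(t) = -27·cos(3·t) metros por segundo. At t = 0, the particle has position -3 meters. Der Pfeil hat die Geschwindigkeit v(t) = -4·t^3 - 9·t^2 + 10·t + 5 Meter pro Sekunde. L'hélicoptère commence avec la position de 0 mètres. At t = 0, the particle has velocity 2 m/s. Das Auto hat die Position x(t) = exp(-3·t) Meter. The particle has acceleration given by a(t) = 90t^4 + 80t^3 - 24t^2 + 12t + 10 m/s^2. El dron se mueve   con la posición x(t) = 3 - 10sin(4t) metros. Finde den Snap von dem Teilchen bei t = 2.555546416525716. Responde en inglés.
We must differentiate our acceleration equation a(t) = 90·t^4 + 80·t^3 - 24·t^2 + 12·t + 10 2 times. Taking d/dt of a(t), we find j(t) = 360·t^3 + 240·t^2 - 48·t + 12. Taking d/dt of j(t), we find s(t) = 1080·t^2 + 480·t - 48. Using s(t) = 1080·t^2 + 480·t - 48 and substituting t = 2.555546416525716, we find s = 8231.94516591117.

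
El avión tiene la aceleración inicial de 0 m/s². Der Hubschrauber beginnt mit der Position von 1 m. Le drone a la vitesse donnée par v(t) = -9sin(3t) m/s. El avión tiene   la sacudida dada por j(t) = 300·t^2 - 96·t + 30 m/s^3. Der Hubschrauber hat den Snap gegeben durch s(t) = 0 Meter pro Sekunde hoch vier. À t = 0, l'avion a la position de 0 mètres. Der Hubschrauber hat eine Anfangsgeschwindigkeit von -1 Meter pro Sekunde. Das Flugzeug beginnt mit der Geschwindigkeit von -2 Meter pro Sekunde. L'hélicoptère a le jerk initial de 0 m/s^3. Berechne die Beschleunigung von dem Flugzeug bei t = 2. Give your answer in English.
To find the answer, we compute 1 integral of j(t) = 300·t^2 - 96·t + 30. Taking ∫j(t)dt and applying a(0) = 0, we find a(t) = 2·t·(50·t^2 - 24·t + 15). Using a(t) = 2·t·(50·t^2 - 24·t + 15) and substituting t = 2, we find a = 668.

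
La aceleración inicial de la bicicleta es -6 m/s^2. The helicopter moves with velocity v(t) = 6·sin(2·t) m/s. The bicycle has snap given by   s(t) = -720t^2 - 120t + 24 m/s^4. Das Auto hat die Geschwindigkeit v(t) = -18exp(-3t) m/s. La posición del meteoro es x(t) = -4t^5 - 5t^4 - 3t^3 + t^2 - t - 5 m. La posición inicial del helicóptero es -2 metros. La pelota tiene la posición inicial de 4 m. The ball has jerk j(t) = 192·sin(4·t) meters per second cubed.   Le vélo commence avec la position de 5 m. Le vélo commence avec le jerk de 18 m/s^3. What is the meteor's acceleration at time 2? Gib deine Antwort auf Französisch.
Pour résoudre ceci, nous devons prendre 2 dérivées de notre équation de la position x(t) = -4·t^5 - 5·t^4 - 3·t^3 + t^2 - t - 5. La dérivée de la position donne la vitesse: v(t) = -20·t^4 - 20·t^3 - 9·t^2 + 2·t - 1. La dérivée de la vitesse donne l'accélération: a(t) = -80·t^3 - 60·t^2 - 18·t + 2. De l'équation de l'accélération a(t) = -80·t^3 - 60·t^2 - 18·t + 2, nous substituons t = 2 pour obtenir a = -914.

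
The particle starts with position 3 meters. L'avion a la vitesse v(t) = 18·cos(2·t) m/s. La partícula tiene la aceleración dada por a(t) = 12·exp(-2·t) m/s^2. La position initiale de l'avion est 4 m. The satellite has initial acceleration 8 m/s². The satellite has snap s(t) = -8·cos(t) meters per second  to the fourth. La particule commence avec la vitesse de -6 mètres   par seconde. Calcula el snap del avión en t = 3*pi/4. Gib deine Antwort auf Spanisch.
Partiendo de la velocidad v(t) = 18·cos(2·t), tomamos 3 derivadas. La derivada de la velocidad da la aceleración: a(t) = -36·sin(2·t). La derivada de la aceleración da la sacudida: j(t) = -72·cos(2·t). La derivada de la sacudida da el snap: s(t) = 144·sin(2·t). Usando s(t) = 144·sin(2·t) y sustituyendo t = 3*pi/4, encontramos s = -144.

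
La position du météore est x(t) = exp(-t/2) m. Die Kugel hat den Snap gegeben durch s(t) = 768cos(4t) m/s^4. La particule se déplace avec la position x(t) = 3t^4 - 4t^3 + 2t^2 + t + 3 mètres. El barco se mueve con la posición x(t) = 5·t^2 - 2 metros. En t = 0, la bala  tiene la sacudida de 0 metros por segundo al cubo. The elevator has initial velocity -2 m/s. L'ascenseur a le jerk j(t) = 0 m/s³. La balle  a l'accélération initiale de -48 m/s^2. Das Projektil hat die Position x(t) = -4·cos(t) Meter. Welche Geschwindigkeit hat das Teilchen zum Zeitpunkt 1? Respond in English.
We must differentiate our position equation x(t) = 3·t^4 - 4·t^3 + 2·t^2 + t + 3 1 time. Taking d/dt of x(t), we find v(t) = 12·t^3 - 12·t^2 + 4·t + 1. We have velocity v(t) = 12·t^3 - 12·t^2 + 4·t + 1. Substituting t = 1: v(1) = 5.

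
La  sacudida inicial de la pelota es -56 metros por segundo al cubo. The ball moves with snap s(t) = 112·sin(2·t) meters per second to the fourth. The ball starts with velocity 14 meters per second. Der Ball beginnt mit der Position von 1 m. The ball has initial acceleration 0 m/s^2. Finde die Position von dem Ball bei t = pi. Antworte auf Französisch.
Nous devons trouver la primitive de notre équation du snap s(t) = 112·sin(2·t) 4 fois. En prenant ∫s(t)dt et en appliquant j(0) = -56, nous trouvons j(t) = -56·cos(2·t). En prenant ∫j(t)dt et en appliquant a(0) = 0, nous trouvons a(t) = -28·sin(2·t). La primitive de l'accélération, avec v(0) = 14, donne la vitesse: v(t) = 14·cos(2·t). En prenant ∫v(t)dt et en appliquant x(0) = 1, nous trouvons x(t) = 7·sin(2·t) + 1. Nous avons la position x(t) = 7·sin(2·t) + 1. En substituant t = pi: x(pi) = 1.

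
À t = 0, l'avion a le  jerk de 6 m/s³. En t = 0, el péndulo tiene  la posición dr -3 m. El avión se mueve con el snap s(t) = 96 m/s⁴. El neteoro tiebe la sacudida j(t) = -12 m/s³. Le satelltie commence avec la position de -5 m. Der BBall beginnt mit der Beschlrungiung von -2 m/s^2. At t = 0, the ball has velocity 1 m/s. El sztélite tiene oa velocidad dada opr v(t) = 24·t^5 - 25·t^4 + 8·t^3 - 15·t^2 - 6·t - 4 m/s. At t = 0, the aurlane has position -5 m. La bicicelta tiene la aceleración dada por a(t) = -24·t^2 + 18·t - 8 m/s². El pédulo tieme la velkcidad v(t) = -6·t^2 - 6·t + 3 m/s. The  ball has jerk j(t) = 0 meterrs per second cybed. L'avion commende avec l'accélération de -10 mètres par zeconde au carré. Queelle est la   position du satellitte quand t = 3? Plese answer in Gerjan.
Wir müssen das Integral unserer Gleichung für die Geschwindigkeit v(t) = 24·t^5 - 25·t^4 + 8·t^3 - 15·t^2 - 6·t - 4 1-mal finden. Die Stammfunktion von der Geschwindigkeit, mit x(0) = -5, ergibt die Position: x(t) = 4·t^6 - 5·t^5 + 2·t^4 - 5·t^3 - 3·t^2 - 4·t - 5. Mit x(t) = 4·t^6 - 5·t^5 + 2·t^4 - 5·t^3 - 3·t^2 - 4·t - 5 und Einsetzen von t = 3, finden wir x = 1684.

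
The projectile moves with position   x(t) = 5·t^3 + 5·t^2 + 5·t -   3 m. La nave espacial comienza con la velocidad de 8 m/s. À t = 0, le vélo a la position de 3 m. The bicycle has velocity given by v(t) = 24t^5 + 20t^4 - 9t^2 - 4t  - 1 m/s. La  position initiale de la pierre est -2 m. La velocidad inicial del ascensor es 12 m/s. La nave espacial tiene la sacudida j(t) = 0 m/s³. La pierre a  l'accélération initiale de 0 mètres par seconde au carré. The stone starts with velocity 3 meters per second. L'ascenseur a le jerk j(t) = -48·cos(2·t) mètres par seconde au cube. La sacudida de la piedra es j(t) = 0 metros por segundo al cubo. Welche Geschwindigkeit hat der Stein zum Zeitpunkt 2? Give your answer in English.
We must find the integral of our jerk equation j(t) = 0 2 times. Taking ∫j(t)dt and applying a(0) = 0, we find a(t) = 0. Taking ∫a(t)dt and applying v(0) = 3, we find v(t) = 3. Using v(t) = 3 and substituting t = 2, we find v = 3.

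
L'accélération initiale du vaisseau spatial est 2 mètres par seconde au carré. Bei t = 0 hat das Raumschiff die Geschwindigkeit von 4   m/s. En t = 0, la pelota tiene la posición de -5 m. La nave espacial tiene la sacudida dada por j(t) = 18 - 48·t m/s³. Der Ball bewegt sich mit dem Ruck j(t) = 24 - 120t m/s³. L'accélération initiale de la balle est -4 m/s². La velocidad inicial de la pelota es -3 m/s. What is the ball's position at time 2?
We need to integrate our jerk equation j(t) = 24 - 120·t 3 times. The integral of jerk is acceleration. Using a(0) = -4, we get a(t) = -60·t^2 + 24·t - 4. Integrating acceleration and using the initial condition v(0) = -3, we get v(t) = -20·t^3 + 12·t^2 - 4·t - 3. The integral of velocity is position. Using x(0) = -5, we get x(t) = -5·t^4 + 4·t^3 - 2·t^2 - 3·t - 5. From the given position equation x(t) = -5·t^4 + 4·t^3 - 2·t^2 - 3·t - 5, we substitute t = 2 to get x = -67.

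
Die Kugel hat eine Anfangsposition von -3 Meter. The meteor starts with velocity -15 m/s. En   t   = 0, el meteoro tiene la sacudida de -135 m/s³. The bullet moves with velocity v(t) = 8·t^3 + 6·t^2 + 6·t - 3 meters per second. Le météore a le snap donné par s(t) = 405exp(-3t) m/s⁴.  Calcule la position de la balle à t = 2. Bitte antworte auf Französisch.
Nous devons intégrer notre équation de la vitesse v(t) = 8·t^3 + 6·t^2 + 6·t - 3 1 fois. La primitive de la vitesse, avec x(0) = -3, donne la position: x(t) = 2·t^4 + 2·t^3 + 3·t^2 - 3·t - 3. Nous avons la position x(t) = 2·t^4 + 2·t^3 + 3·t^2 - 3·t - 3. En substituant t = 2: x(2) = 51.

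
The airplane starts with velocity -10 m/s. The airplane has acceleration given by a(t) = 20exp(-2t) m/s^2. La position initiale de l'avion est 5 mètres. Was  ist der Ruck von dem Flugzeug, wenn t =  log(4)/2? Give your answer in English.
To solve this, we need to take 1 derivative of our acceleration equation a(t) = 20·exp(-2·t). The derivative of acceleration gives jerk: j(t) = -40·exp(-2·t). We have jerk j(t) = -40·exp(-2·t). Substituting t = log(4)/2: j(log(4)/2) = -10.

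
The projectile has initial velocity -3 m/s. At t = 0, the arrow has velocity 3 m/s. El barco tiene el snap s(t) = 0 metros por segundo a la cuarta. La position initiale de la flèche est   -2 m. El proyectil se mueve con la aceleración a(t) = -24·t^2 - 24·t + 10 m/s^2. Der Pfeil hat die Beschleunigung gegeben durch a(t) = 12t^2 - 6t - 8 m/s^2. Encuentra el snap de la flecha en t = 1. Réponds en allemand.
Wir müssen unsere Gleichung für die Beschleunigung a(t) = 12·t^2 - 6·t - 8 2-mal ableiten. Die Ableitung von der Beschleunigung ergibt den Ruck: j(t) = 24·t - 6. Mit d/dt von j(t) finden wir s(t) = 24. Mit s(t) = 24 und Einsetzen von t = 1, finden wir s = 24.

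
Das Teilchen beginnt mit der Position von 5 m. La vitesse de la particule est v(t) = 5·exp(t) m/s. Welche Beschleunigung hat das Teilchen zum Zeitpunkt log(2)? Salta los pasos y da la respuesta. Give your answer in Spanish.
En t = log(2), a = 10.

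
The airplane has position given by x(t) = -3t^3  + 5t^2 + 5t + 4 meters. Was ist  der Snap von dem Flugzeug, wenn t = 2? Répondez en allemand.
Um dies zu lösen, müssen wir 4 Ableitungen unserer Gleichung für die Position x(t) = -3·t^3 + 5·t^2 + 5·t + 4 nehmen. Die Ableitung von der Position ergibt die Geschwindigkeit: v(t) = -9·t^2 + 10·t + 5. Die Ableitung von der Geschwindigkeit ergibt die Beschleunigung: a(t) = 10 - 18·t. Mit d/dt von a(t) finden wir j(t) = -18. Die Ableitung von dem Ruck ergibt den Snap: s(t) = 0. Wir haben den Snap s(t) = 0. Durch Einsetzen von t = 2: s(2) = 0.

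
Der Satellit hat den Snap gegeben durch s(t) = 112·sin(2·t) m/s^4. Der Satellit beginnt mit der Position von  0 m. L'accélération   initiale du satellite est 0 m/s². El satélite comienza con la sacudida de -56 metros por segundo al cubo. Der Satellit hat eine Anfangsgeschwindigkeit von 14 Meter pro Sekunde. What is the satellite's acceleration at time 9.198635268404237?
We must find the antiderivative of our snap equation s(t) = 112·sin(2·t) 2 times. Integrating snap and using the initial condition j(0) = -56, we get j(t) = -56·cos(2·t). Finding the antiderivative of j(t) and using a(0) = 0: a(t) = -28·sin(2·t). We have acceleration a(t) = -28·sin(2·t). Substituting t = 9.198635268404237: a(9.198635268404237) = 12.2366234051496.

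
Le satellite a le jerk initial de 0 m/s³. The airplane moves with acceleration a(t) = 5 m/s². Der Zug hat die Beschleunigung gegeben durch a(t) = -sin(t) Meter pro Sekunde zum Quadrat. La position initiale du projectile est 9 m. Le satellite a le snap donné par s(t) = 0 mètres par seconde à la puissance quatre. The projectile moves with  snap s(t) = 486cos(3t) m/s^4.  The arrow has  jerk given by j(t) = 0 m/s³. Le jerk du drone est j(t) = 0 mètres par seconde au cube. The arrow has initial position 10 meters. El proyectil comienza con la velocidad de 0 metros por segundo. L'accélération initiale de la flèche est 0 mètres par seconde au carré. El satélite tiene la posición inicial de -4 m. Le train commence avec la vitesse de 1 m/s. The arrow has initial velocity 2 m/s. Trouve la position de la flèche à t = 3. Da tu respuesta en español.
Para resolver esto, necesitamos tomar 3 integrales de nuestra ecuación de la sacudida j(t) = 0. La integral de la sacudida es la aceleración. Usando a(0) = 0, obtenemos a(t) = 0. Tomando ∫a(t)dt y aplicando v(0) = 2, encontramos v(t) = 2. Integrando la velocidad y usando la condición inicial x(0) = 10, obtenemos x(t) = 2·t + 10. De la ecuación de la posición x(t) = 2·t + 10, sustituimos t = 3 para obtener x = 16.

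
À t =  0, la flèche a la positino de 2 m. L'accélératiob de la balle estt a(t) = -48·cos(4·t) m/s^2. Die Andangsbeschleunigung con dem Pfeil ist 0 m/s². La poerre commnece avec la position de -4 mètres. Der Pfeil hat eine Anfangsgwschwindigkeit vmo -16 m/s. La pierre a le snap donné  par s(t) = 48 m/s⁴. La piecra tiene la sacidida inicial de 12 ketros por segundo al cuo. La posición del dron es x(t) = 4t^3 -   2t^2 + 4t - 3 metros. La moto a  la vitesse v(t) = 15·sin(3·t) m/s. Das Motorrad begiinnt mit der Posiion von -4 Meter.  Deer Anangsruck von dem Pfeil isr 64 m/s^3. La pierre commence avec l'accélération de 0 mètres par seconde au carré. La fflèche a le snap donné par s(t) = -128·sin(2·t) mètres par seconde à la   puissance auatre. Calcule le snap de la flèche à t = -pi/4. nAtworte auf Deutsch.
Aus der Gleichung für den Snap s(t) = -128·sin(2·t), setzen wir t = -pi/4 ein und erhalten s = 128.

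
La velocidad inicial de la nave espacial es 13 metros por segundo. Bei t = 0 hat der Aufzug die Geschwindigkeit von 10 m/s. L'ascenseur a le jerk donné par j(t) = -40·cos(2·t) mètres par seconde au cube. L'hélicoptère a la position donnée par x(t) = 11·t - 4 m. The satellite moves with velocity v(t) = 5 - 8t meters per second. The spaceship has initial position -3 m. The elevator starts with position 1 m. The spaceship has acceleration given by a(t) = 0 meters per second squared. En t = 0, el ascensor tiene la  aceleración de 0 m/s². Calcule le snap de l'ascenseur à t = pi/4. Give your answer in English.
We must differentiate our jerk equation j(t) = -40·cos(2·t) 1 time. Taking d/dt of j(t), we find s(t) = 80·sin(2·t). We have snap s(t) = 80·sin(2·t). Substituting t = pi/4: s(pi/4) = 80.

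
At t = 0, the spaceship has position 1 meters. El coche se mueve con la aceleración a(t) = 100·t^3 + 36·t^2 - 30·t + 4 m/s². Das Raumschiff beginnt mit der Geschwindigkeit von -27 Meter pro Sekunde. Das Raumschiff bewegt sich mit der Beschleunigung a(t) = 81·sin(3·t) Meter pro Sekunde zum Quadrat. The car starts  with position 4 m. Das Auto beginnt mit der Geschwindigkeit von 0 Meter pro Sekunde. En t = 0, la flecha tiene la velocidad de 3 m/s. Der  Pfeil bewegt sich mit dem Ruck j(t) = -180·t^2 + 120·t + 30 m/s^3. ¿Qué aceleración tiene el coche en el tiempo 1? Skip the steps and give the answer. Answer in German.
Die Beschleunigung bei t = 1 ist a = 110.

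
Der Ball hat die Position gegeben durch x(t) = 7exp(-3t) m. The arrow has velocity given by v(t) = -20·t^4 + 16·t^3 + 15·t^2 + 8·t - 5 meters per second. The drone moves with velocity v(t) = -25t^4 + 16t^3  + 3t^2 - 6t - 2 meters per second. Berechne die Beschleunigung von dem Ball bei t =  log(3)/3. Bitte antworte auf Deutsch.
Wir müssen unsere Gleichung für die Position x(t) = 7·exp(-3·t) 2-mal ableiten. Die Ableitung von der Position ergibt die Geschwindigkeit: v(t) = -21·exp(-3·t). Mit d/dt von v(t) finden wir a(t) = 63·exp(-3·t). Aus der Gleichung für die Beschleunigung a(t) = 63·exp(-3·t), setzen wir t = log(3)/3 ein und erhalten a = 21.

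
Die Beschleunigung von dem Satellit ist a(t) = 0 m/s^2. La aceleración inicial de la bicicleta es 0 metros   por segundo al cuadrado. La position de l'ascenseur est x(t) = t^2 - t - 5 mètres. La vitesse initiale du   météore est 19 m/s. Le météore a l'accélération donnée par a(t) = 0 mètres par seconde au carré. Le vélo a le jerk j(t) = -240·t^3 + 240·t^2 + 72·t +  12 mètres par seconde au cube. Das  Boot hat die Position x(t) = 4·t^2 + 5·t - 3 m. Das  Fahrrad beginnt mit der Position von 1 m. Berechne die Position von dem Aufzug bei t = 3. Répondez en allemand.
Wir haben die Position x(t) = t^2 - t - 5. Durch Einsetzen von t = 3: x(3) = 1.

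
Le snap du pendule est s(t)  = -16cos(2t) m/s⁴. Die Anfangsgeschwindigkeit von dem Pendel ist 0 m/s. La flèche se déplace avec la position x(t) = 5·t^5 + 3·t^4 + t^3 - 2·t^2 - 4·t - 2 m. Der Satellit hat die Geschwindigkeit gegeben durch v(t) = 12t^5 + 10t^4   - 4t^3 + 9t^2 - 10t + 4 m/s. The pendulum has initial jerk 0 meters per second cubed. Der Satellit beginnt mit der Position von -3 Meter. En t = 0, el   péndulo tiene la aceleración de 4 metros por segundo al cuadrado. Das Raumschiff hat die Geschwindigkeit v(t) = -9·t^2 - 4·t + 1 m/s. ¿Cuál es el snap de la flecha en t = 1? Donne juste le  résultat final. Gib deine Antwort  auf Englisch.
At t = 1, s = 672.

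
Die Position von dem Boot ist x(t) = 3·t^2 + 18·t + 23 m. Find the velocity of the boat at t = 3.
To solve this, we need to take 1 derivative of our position equation x(t) = 3·t^2 + 18·t + 23. Differentiating position, we get velocity: v(t) = 6·t + 18. Using v(t) = 6·t + 18 and substituting t = 3, we find v = 36.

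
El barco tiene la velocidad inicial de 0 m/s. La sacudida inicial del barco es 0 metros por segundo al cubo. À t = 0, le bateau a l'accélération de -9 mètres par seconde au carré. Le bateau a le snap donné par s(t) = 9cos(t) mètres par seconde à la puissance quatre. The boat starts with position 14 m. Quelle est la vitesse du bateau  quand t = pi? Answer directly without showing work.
La réponse est 0.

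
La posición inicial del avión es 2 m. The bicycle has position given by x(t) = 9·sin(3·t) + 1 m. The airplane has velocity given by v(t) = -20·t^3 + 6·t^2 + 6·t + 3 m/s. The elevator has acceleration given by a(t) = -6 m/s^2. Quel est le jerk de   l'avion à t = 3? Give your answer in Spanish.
Debemos derivar nuestra ecuación de la velocidad v(t) = -20·t^3 + 6·t^2 + 6·t + 3 2 veces. Tomando d/dt de v(t), encontramos a(t) = -60·t^2 + 12·t + 6. Tomando d/dt de a(t), encontramos j(t) = 12 - 120·t. Tenemos la sacudida j(t) = 12 - 120·t. Sustituyendo t = 3: j(3) = -348.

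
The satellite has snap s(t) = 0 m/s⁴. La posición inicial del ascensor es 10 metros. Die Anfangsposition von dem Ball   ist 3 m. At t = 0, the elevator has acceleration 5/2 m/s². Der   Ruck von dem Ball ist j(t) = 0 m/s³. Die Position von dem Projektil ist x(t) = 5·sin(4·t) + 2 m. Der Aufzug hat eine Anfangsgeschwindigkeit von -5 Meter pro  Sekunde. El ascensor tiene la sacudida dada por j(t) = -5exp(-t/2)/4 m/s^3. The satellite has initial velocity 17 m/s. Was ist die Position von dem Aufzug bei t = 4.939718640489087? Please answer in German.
Wir müssen die Stammfunktion unserer Gleichung für den Ruck j(t) = -5·exp(-t/2)/4 3-mal finden. Das Integral von dem Ruck ist die Beschleunigung. Mit a(0) = 5/2 erhalten wir a(t) = 5·exp(-t/2)/2. Das Integral von der Beschleunigung ist die Geschwindigkeit. Mit v(0) = -5 erhalten wir v(t) = -5·exp(-t/2). Mit ∫v(t)dt und Anwendung von x(0) = 10, finden wir x(t) = 10·exp(-t/2). Mit x(t) = 10·exp(-t/2) und Einsetzen von t = 4.939718640489087, finden wir x = 0.845967592158844.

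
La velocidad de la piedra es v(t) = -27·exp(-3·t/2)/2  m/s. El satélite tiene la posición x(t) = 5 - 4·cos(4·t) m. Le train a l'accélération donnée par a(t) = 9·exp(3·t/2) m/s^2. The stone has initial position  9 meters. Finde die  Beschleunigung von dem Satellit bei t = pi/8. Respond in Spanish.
Debemos derivar nuestra ecuación de la posición x(t) = 5 - 4·cos(4·t) 2 veces. La derivada de la posición da la velocidad: v(t) = 16·sin(4·t). Tomando d/dt de v(t), encontramos a(t) = 64·cos(4·t). Usando a(t) = 64·cos(4·t) y sustituyendo t = pi/8, encontramos a = 0.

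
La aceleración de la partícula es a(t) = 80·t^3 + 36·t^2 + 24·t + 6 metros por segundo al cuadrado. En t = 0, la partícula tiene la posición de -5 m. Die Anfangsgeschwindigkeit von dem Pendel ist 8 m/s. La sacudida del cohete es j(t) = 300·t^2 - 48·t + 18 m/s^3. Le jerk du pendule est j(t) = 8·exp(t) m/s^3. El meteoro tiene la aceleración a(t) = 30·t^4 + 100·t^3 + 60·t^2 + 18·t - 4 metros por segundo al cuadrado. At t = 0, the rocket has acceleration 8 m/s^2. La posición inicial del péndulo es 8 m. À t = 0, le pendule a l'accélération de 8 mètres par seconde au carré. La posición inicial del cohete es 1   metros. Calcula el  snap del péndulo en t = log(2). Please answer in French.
En partant du jerk j(t) = 8·exp(t), nous prenons 1 dérivée. La dérivée du jerk donne le snap: s(t) = 8·exp(t). De l'équation du snap s(t) = 8·exp(t), nous substituons t = log(2) pour obtenir s = 16.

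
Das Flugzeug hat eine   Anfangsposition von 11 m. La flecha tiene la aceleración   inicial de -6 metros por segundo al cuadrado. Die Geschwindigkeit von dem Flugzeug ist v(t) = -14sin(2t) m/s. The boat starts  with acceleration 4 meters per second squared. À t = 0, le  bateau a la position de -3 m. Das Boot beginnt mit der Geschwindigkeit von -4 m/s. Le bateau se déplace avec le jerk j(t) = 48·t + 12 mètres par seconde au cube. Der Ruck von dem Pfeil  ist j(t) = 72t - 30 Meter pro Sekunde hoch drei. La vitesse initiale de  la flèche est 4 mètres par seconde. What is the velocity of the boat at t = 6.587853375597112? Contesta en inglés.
We must find the antiderivative of our jerk equation j(t) = 48·t + 12 2 times. Finding the integral of j(t) and using a(0) = 4: a(t) = 24·t^2 + 12·t + 4. Taking ∫a(t)dt and applying v(0) = -4, we find v(t) = 8·t^3 + 6·t^2 + 4·t - 4. Using v(t) = 8·t^3 + 6·t^2 + 4·t - 4 and substituting t = 6.587853375597112, we find v = 2570.04307515261.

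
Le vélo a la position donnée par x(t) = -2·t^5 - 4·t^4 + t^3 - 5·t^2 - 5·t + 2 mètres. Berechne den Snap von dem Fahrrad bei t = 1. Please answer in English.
Starting from position x(t) = -2·t^5 - 4·t^4 + t^3 - 5·t^2 - 5·t + 2, we take 4 derivatives. The derivative of position gives velocity: v(t) = -10·t^4 - 16·t^3 + 3·t^2 - 10·t - 5. Differentiating velocity, we get acceleration: a(t) = -40·t^3 - 48·t^2 + 6·t - 10. Differentiating acceleration, we get jerk: j(t) = -120·t^2 - 96·t + 6. Differentiating jerk, we get snap: s(t) = -240·t - 96. Using s(t) = -240·t - 96 and substituting t = 1, we find s = -336.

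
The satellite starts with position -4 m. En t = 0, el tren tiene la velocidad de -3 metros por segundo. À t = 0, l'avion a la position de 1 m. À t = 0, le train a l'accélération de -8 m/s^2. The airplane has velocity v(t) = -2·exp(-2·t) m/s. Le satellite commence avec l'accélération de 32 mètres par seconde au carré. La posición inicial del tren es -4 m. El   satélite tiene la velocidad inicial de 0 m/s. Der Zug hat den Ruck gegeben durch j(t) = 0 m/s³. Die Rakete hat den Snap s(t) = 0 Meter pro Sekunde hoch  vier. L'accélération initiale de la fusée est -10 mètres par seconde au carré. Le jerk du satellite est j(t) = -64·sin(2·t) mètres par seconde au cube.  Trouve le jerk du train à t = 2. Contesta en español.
De la ecuación de la sacudida j(t) = 0, sustituimos t = 2 para obtener j = 0.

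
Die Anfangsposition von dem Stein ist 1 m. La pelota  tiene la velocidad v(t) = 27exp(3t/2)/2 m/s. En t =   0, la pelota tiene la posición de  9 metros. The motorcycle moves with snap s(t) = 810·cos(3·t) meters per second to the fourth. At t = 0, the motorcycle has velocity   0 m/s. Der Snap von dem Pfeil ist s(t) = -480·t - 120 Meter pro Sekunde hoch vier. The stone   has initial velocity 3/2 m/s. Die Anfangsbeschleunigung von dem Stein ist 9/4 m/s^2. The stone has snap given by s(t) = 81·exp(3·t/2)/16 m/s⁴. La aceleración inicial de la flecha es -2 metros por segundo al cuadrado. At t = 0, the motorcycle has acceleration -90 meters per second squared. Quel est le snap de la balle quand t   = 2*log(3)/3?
En partant de la vitesse v(t) = 27·exp(3·t/2)/2, nous prenons 3 dérivées. En prenant d/dt de v(t), nous trouvons a(t) = 81·exp(3·t/2)/4. En prenant d/dt de a(t), nous trouvons j(t) = 243·exp(3·t/2)/8. La dérivée du jerk donne le snap: s(t) = 729·exp(3·t/2)/16. En utilisant s(t) = 729·exp(3·t/2)/16 et en substituant t = 2*log(3)/3, nous trouvons s = 2187/16.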